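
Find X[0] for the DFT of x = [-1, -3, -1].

X[0] = Σ(n=0 to 2) x[n] · ω_3^0 = Σ x[n]
= (-1) + (-3) + (-1)

X[0] = -5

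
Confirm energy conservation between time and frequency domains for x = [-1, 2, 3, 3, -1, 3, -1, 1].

Time domain:
Σ|x[n]|² = |-1|² + |2|² + |3|² + |3|² + |-1|² + |3|² + |-1|² + |1|² = 35.0000

Frequency domain:
(1/8)Σ|X[k]|² = (1/8)(|9|² + |-2.1213-4.7071i|² + |-4-1i|² + |2.1213+3.2929i|² + |-9|² + |2.1213-3.2929i|² + |-4+1i|² + |-2.1213+4.7071i|²) = (1/8)·280.0000 = 35.0000

Both sides agree, confirming Parseval's theorem.

Σ|x[n]|² = (1/N)Σ|X[k]|² = 35.0000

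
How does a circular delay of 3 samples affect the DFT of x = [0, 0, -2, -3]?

Time shift by 3: X_shifted[k] = ω_4^(3k) · X[k]
Shifted x = [0, -2, -3, 0]

DFT(x[n-3]) = [-5, 3+2i, -1, 3-2i]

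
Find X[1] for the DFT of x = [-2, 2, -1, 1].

X[1] = Σ(n=0 to 3) x[n] · ω_4^(1n) where ω_4 = e^(-2πi/4)
= (-2)·ω_4^0 + (2)·ω_4^1 + (-1)·ω_4^2 + (1)·ω_4^3

X[1] = -1-1i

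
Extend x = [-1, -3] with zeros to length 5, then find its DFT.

Original 2-point DFT: [-4, 2]
Zero-padded 5-point DFT provides frequency interpolation.

DFT_5([x, 0, ...]) = [-4, -1.9271+2.8532i, 1.4271+1.7634i, 1.4271-1.7634i, -1.9271-2.8532i]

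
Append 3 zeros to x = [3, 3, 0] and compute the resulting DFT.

Original 3-point DFT: [6, 1.5000-2.5981i, 1.5000+2.5981i]
Zero-padded 6-point DFT provides frequency interpolation.

DFT_6([x, 0, ...]) = [6, 4.5000-2.5981i, 1.5000-2.5981i, 0, 1.5000+2.5981i, 4.5000+2.5981i]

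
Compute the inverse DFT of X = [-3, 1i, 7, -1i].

x[n] = (1/4) Σ(k=0 to 3) X[k] · e^(2πikn/4)

Computing each x[n]:
x[0] = 1
x[1] = -3
x[2] = 1
x[3] = -2

x = [1, -3, 1, -2]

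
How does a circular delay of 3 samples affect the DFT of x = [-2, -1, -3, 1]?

Time shift by 3: X_shifted[k] = ω_4^(3k) · X[k]
Shifted x = [-1, -3, 1, -2]

DFT(x[n-3]) = [-5, -2+1i, 5, -2-1i]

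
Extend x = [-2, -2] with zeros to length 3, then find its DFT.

Original 2-point DFT: [-4, 0]
Zero-padded 3-point DFT provides frequency interpolation.

DFT_3([x, 0, ...]) = [-4, -1.0000+1.7321i, -1.0000-1.7321i]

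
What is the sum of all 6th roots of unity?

Sum of all nth roots of unity equals 0 for n > 1 (geometric series with r ≠ 1).

0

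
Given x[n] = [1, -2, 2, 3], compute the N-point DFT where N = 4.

X[k] = Σ(n=0 to 3) x[n] · ω_4^(nk)
where ω_4 = e^(-2πi/4)

Computing each X[k]:
X[0] = 4
X[1] = -1+5i
X[2] = 2
X[3] = -1-5i

X = [4, -1+5i, 2, -1-5i]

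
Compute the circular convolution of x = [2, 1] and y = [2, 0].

(x ⊛ y)[n] = Σ(m=0 to 1) x[m] · y[(n-m) mod 2]

Computing each output sample:
(x ⊛ y)[0] = 4
(x ⊛ y)[1] = 2

x ⊛ y = [4, 2]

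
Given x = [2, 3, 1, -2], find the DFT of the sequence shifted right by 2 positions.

Time shift by 2: X_shifted[k] = ω_4^(2k) · X[k]
Shifted x = [1, -2, 2, 3]

DFT(x[n-2]) = [4, -1+5i, 2, -1-5i]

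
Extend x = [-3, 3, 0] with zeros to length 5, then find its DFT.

Original 3-point DFT: [0, -4.5000-2.5981i, -4.5000+2.5981i]
Zero-padded 5-point DFT provides frequency interpolation.

DFT_5([x, 0, ...]) = [0, -2.0729-2.8532i, -5.4271-1.7634i, -5.4271+1.7634i, -2.0729+2.8532i]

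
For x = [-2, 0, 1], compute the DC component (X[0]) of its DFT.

X[0] = Σ(n=0 to 2) x[n] · ω_3^0 = Σ x[n]
= (-2) + (0) + (1)

X[0] = -1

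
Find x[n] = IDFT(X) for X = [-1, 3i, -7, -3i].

x[n] = (1/4) Σ(k=0 to 3) X[k] · e^(2πikn/4)

Computing each x[n]:
x[0] = -2
x[1] = 0
x[2] = -2
x[3] = 3

x = [-2, 0, -2, 3]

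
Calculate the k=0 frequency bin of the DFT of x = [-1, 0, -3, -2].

X[0] = Σ(n=0 to 3) x[n] · ω_4^0 = Σ x[n]
= (-1) + (0) + (-3) + (-2)

X[0] = -6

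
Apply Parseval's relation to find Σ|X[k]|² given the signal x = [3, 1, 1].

Parseval: Σ|x[n]|² = (1/N)Σ|X[k]|², so Σ|X[k]|² = N·Σ|x[n]|² = 3·11.0000

Σ|X[k]|² = N·Σ|x[n]|² = 3·11.0000 = 33.0000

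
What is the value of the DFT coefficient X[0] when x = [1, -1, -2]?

X[0] = Σ(n=0 to 2) x[n] · ω_3^0 = Σ x[n]
= (1) + (-1) + (-2)

X[0] = -2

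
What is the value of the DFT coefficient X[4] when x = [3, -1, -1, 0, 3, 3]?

X[4] = Σ(n=0 to 5) x[n] · ω_6^(4n) where ω_6 = e^(-2πi/6)
= (3)·ω_6^0 + (-1)·ω_6^4 + (-1)·ω_6^8 + (0)·ω_6^12 + (3)·ω_6^16 + (3)·ω_6^20

X[4] = 1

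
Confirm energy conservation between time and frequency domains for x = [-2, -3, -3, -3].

Time domain:
Σ|x[n]|² = |-2|² + |-3|² + |-3|² + |-3|² = 31.0000

Frequency domain:
(1/4)Σ|X[k]|² = (1/4)(|-11|² + |1|² + |1|² + |1|²) = (1/4)·124.0000 = 31.0000

Both sides agree, confirming Parseval's theorem.

Σ|x[n]|² = (1/N)Σ|X[k]|² = 31.0000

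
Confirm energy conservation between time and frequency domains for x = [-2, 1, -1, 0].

Time domain:
Σ|x[n]|² = |-2|² + |1|² + |-1|² + |0|² = 6.0000

Frequency domain:
(1/4)Σ|X[k]|² = (1/4)(|-2|² + |-1-1i|² + |-4|² + |-1+1i|²) = (1/4)·24.0000 = 6.0000

Both sides agree, confirming Parseval's theorem.

Σ|x[n]|² = (1/N)Σ|X[k]|² = 6.0000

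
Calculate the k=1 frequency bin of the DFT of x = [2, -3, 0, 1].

X[1] = Σ(n=0 to 3) x[n] · ω_4^(1n) where ω_4 = e^(-2πi/4)
= (2)·ω_4^0 + (-3)·ω_4^1 + (0)·ω_4^2 + (1)·ω_4^3

X[1] = 2+4i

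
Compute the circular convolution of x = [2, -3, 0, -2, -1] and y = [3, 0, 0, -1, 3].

(x ⊛ y)[n] = Σ(m=0 to 4) x[m] · y[(n-m) mod 5]

Computing each output sample:
(x ⊛ y)[0] = -3
(x ⊛ y)[1] = -7
(x ⊛ y)[2] = -5
(x ⊛ y)[3] = -11
(x ⊛ y)[4] = 6

x ⊛ y = [-3, -7, -5, -11, 6]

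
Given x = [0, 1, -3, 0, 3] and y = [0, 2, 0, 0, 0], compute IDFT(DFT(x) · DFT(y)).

(x ⊛ y)[n] = Σ(m=0 to 4) x[m] · y[(n-m) mod 5]

Computing each output sample:
(x ⊛ y)[0] = 6
(x ⊛ y)[1] = 0
(x ⊛ y)[2] = 2
(x ⊛ y)[3] = -6
(x ⊛ y)[4] = 0

x ⊛ y = [6, 0, 2, -6, 0]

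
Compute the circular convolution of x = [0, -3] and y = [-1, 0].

(x ⊛ y)[n] = Σ(m=0 to 1) x[m] · y[(n-m) mod 2]

Computing each output sample:
(x ⊛ y)[0] = 0
(x ⊛ y)[1] = 3

x ⊛ y = [0, 3]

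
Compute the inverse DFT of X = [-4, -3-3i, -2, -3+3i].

x[n] = (1/4) Σ(k=0 to 3) X[k] · e^(2πikn/4)

Computing each x[n]:
x[0] = -3
x[1] = 1
x[2] = 0
x[3] = -2

x = [-3, 1, 0, -2]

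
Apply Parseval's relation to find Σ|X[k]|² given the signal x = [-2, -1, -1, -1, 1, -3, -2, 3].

Parseval: Σ|x[n]|² = (1/N)Σ|X[k]|², so Σ|X[k]|² = N·Σ|x[n]|² = 8·30.0000

Σ|X[k]|² = N·Σ|x[n]|² = 8·30.0000 = 240.0000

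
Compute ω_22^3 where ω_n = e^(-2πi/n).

ω_22^3 = e^(-2πi·3/22)
= cos(-2π·3/22) + i·sin(-2π·3/22)
= cos(-6π/22) + i·sin(-6π/22)

ω_22^3 = cos(-6π/22) + i·sin(-6π/22) = 0.6549-0.7557i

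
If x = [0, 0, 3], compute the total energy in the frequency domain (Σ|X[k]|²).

Parseval: Σ|x[n]|² = (1/N)Σ|X[k]|², so Σ|X[k]|² = N·Σ|x[n]|² = 3·9.0000

Σ|X[k]|² = N·Σ|x[n]|² = 3·9.0000 = 27.0000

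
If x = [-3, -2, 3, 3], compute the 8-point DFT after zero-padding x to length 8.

Original 4-point DFT: [1, -6+5i, -1, -6-5i]
Zero-padded 8-point DFT provides frequency interpolation.

DFT_8([x, 0, ...]) = [1, -6.5355-3.7071i, -6+5i, 0.5355+2.2929i, -1, 0.5355-2.2929i, -6-5i, -6.5355+3.7071i]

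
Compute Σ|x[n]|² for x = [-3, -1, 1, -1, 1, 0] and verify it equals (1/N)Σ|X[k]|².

Time domain:
Σ|x[n]|² = |-3|² + |-1|² + |1|² + |-1|² + |1|² + |0|² = 13.0000

Frequency domain:
(1/6)Σ|X[k]|² = (1/6)(|-3|² + |-3.5000+0.8660i|² + |-4.5000+0.8660i|² + |1|² + |-4.5000-0.8660i|² + |-3.5000-0.8660i|²) = (1/6)·78.0000 = 13.0000

Both sides agree, confirming Parseval's theorem.

Σ|x[n]|² = (1/N)Σ|X[k]|² = 13.0000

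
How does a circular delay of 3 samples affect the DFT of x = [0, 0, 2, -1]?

Time shift by 3: X_shifted[k] = ω_4^(3k) · X[k]
Shifted x = [0, 2, -1, 0]

DFT(x[n-3]) = [1, 1-2i, -3, 1+2i]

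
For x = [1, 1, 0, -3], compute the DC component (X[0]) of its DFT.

X[0] = Σ(n=0 to 3) x[n] · ω_4^0 = Σ x[n]
= (1) + (1) + (0) + (-3)

X[0] = -1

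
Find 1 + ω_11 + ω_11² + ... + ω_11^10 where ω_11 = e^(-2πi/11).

Sum of all nth roots of unity equals 0 for n > 1 (geometric series with r ≠ 1).

0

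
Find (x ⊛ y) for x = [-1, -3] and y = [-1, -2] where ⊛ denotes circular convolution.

(x ⊛ y)[n] = Σ(m=0 to 1) x[m] · y[(n-m) mod 2]

Computing each output sample:
(x ⊛ y)[0] = 7
(x ⊛ y)[1] = 5

x ⊛ y = [7, 5]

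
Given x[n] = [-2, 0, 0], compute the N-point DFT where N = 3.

X[k] = Σ(n=0 to 2) x[n] · ω_3^(nk)
where ω_3 = e^(-2πi/3)

Computing each X[k]:
X[0] = -2
X[1] = -2
X[2] = -2

X = [-2, -2, -2]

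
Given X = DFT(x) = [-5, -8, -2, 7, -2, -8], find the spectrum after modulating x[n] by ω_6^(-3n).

Modulation property: DFT(ω_6^(-3n)·x[n]) = X[(k-3) mod 6], so circularly shift X by 3 positions.

X[k-3] = [7, -2, -8, -5, -8, -2]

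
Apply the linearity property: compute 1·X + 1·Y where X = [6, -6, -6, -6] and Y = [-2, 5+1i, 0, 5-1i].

By linearity: DFT(1x + 1y) = 1·DFT(x) + 1·DFT(y)
= 1·[6, -6, -6, -6] + 1·[-2, 5+1i, 0, 5-1i]

Computing element-wise:
Z[0] = 1·(6) + 1·(-2) = 4
Z[1] = 1·(-6) + 1·(5+1i) = -1+1i
Z[2] = 1·(-6) + 1·(0) = -6
Z[3] = 1·(-6) + 1·(5-1i) = -1-1i

DFT(1x + 1y) = 1·X + 1·Y = [4, -1+1i, -6, -1-1i]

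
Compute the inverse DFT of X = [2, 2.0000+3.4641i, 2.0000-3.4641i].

x[n] = (1/3) Σ(k=0 to 2) X[k] · e^(2πikn/3)

Computing each x[n]:
x[0] = 2
x[1] = -2
x[2] = 2

x = [2, -2, 2]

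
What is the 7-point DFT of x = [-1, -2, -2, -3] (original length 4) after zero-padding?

Original 4-point DFT: [-8, 1-1i, 2, 1+1i]
Zero-padded 7-point DFT provides frequency interpolation.

DFT_7([x, 0, ...]) = [-8, 0.9010+4.8152i, -0.6235-1.2634i, 0.2225+2.2289i, 0.2225-2.2289i, -0.6235+1.2634i, 0.9010-4.8152i]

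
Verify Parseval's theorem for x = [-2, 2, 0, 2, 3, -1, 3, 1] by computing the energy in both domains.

Time domain:
Σ|x[n]|² = |-2|² + |2|² + |0|² + |2|² + |3|² + |-1|² + |3|² + |1|² = 32.0000

Frequency domain:
(1/8)Σ|X[k]|² = (1/8)(|8|² + |-3.5858+0.1716i|² + |-2+2i|² + |-6.4142-5.8284i|² + |0|² + |-6.4142+5.8284i|² + |-2-2i|² + |-3.5858-0.1716i|²) = (1/8)·256.0000 = 32.0000

Both sides agree, confirming Parseval's theorem.

Σ|x[n]|² = (1/N)Σ|X[k]|² = 32.0000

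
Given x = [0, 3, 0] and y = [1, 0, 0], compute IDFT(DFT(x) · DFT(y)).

(x ⊛ y)[n] = Σ(m=0 to 2) x[m] · y[(n-m) mod 3]

Computing each output sample:
(x ⊛ y)[0] = 0
(x ⊛ y)[1] = 3
(x ⊛ y)[2] = 0

x ⊛ y = [0, 3, 0]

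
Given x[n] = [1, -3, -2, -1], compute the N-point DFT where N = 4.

X[k] = Σ(n=0 to 3) x[n] · ω_4^(nk)
where ω_4 = e^(-2πi/4)

Computing each X[k]:
X[0] = -5
X[1] = 3+2i
X[2] = 3
X[3] = 3-2i

X = [-5, 3+2i, 3, 3-2i]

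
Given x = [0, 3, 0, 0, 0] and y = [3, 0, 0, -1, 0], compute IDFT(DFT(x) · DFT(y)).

(x ⊛ y)[n] = Σ(m=0 to 4) x[m] · y[(n-m) mod 5]

Computing each output sample:
(x ⊛ y)[0] = 0
(x ⊛ y)[1] = 9
(x ⊛ y)[2] = 0
(x ⊛ y)[3] = 0
(x ⊛ y)[4] = -3

x ⊛ y = [0, 9, 0, 0, -3]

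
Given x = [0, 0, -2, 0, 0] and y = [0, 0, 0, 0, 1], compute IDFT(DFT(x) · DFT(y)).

(x ⊛ y)[n] = Σ(m=0 to 4) x[m] · y[(n-m) mod 5]

Computing each output sample:
(x ⊛ y)[0] = 0
(x ⊛ y)[1] = -2
(x ⊛ y)[2] = 0
(x ⊛ y)[3] = 0
(x ⊛ y)[4] = 0

x ⊛ y = [0, -2, 0, 0, 0]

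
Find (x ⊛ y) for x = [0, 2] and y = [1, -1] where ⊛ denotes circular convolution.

(x ⊛ y)[n] = Σ(m=0 to 1) x[m] · y[(n-m) mod 2]

Computing each output sample:
(x ⊛ y)[0] = -2
(x ⊛ y)[1] = 2

x ⊛ y = [-2, 2]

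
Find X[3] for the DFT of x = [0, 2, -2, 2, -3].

X[3] = Σ(n=0 to 4) x[n] · ω_5^(3n) where ω_5 = e^(-2πi/5)
= (0)·ω_5^0 + (2)·ω_5^3 + (-2)·ω_5^6 + (2)·ω_5^9 + (-3)·ω_5^12

X[3] = 0.8090+6.7432i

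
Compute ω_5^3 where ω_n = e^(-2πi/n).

ω_5^3 = e^(-2πi·3/5)
= cos(-2π·3/5) + i·sin(-2π·3/5)
= cos(-6π/5) + i·sin(-6π/5)

ω_5^3 = cos(-6π/5) + i·sin(-6π/5) = -0.8090+0.5878i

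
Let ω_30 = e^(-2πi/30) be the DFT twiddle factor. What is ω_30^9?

ω_30^9 = e^(-2πi·9/30)
= cos(-2π·9/30) + i·sin(-2π·9/30)
= cos(-18π/30) + i·sin(-18π/30)

ω_30^9 = cos(-18π/30) + i·sin(-18π/30) = -0.3090-0.9511i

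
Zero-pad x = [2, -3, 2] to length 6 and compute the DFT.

Original 3-point DFT: [1, 2.5000+4.3301i, 2.5000-4.3301i]
Zero-padded 6-point DFT provides frequency interpolation.

DFT_6([x, 0, ...]) = [1, -0.5000+0.8660i, 2.5000+4.3301i, 7, 2.5000-4.3301i, -0.5000-0.8660i]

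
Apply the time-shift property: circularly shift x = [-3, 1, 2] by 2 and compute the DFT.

Time shift by 2: X_shifted[k] = ω_3^(2k) · X[k]
Shifted x = [1, 2, -3]

DFT(x[n-2]) = [0, 1.5000-4.3301i, 1.5000+4.3301i]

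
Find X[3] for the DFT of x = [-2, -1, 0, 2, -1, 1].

X[3] = Σ(n=0 to 5) x[n] · ω_6^(3n) where ω_6 = e^(-2πi/6)
= (-2)·ω_6^0 + (-1)·ω_6^3 + (0)·ω_6^6 + (2)·ω_6^9 + (-1)·ω_6^12 + (1)·ω_6^15

X[3] = -5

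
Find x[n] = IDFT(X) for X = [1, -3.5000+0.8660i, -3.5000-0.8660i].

x[n] = (1/3) Σ(k=0 to 2) X[k] · e^(2πikn/3)

Computing each x[n]:
x[0] = -2
x[1] = 1
x[2] = 2

x = [-2, 1, 2]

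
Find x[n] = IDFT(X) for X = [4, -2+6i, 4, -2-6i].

x[n] = (1/4) Σ(k=0 to 3) X[k] · e^(2πikn/4)

Computing each x[n]:
x[0] = 1
x[1] = -3
x[2] = 3
x[3] = 3

x = [1, -3, 3, 3]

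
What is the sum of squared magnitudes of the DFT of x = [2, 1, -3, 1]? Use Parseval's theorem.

Parseval: Σ|x[n]|² = (1/N)Σ|X[k]|², so Σ|X[k]|² = N·Σ|x[n]|² = 4·15.0000

Σ|X[k]|² = N·Σ|x[n]|² = 4·15.0000 = 60.0000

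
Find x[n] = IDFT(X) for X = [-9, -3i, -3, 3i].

x[n] = (1/4) Σ(k=0 to 3) X[k] · e^(2πikn/4)

Computing each x[n]:
x[0] = -3
x[1] = 0
x[2] = -3
x[3] = -3

x = [-3, 0, -3, -3]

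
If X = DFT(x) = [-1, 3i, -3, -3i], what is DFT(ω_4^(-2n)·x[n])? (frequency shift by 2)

Modulation property: DFT(ω_4^(-2n)·x[n]) = X[(k-2) mod 4], so circularly shift X by 2 positions.

X[k-2] = [-3, -3i, -1, 3i]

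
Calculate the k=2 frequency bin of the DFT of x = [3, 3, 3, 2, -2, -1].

X[2] = Σ(n=0 to 5) x[n] · ω_6^(2n) where ω_6 = e^(-2πi/6)
= (3)·ω_6^0 + (3)·ω_6^2 + (3)·ω_6^4 + (2)·ω_6^6 + (-2)·ω_6^8 + (-1)·ω_6^10

X[2] = 3.5000+0.8660i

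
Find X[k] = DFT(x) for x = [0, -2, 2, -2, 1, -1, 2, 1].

X[k] = Σ(n=0 to 7) x[n] · ω_8^(nk)
where ω_8 = e^(-2πi/8)

Computing each X[k]:
X[0] = 1
X[1] = 0.4142+2.8284i
X[2] = -3+2i
X[3] = -2.4142+2.8284i
X[4] = 9
X[5] = -2.4142-2.8284i
X[6] = -3-2i
X[7] = 0.4142-2.8284i

X = [1, 0.4142+2.8284i, -3+2i, -2.4142+2.8284i, 9, -2.4142-2.8284i, -3-2i, 0.4142-2.8284i]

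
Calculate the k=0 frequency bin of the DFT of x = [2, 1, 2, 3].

X[0] = Σ(n=0 to 3) x[n] · ω_4^0 = Σ x[n]
= (2) + (1) + (2) + (3)

X[0] = 8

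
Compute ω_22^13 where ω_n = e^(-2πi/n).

ω_22^13 = e^(-2πi·13/22)
= cos(-2π·13/22) + i·sin(-2π·13/22)
= cos(-26π/22) + i·sin(-26π/22)

ω_22^13 = cos(-26π/22) + i·sin(-26π/22) = -0.8413+0.5406i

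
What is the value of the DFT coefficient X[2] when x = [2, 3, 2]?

X[2] = Σ(n=0 to 2) x[n] · ω_3^(2n) where ω_3 = e^(-2πi/3)
= (2)·ω_3^0 + (3)·ω_3^2 + (2)·ω_3^4

X[2] = -0.5000+0.8660i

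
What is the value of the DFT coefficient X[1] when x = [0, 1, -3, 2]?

X[1] = Σ(n=0 to 3) x[n] · ω_4^(1n) where ω_4 = e^(-2πi/4)
= (0)·ω_4^0 + (1)·ω_4^1 + (-3)·ω_4^2 + (2)·ω_4^3

X[1] = 3+1i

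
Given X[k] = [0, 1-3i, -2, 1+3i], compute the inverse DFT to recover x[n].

x[n] = (1/4) Σ(k=0 to 3) X[k] · e^(2πikn/4)

Computing each x[n]:
x[0] = 0
x[1] = 2
x[2] = -1
x[3] = -1

x = [0, 2, -1, -1]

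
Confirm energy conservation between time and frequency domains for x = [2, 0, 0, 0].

Time domain:
Σ|x[n]|² = |2|² + |0|² + |0|² + |0|² = 4.0000

Frequency domain:
(1/4)Σ|X[k]|² = (1/4)(|2|² + |2|² + |2|² + |2|²) = (1/4)·16.0000 = 4.0000

Both sides agree, confirming Parseval's theorem.

Σ|x[n]|² = (1/N)Σ|X[k]|² = 4.0000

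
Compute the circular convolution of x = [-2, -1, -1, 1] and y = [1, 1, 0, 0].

(x ⊛ y)[n] = Σ(m=0 to 3) x[m] · y[(n-m) mod 4]

Computing each output sample:
(x ⊛ y)[0] = -1
(x ⊛ y)[1] = -3
(x ⊛ y)[2] = -2
(x ⊛ y)[3] = 0

x ⊛ y = [-1, -3, -2, 0]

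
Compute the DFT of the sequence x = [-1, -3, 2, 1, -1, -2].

X[k] = Σ(n=0 to 5) x[n] · ω_6^(nk)
where ω_6 = e^(-2πi/6)

Computing each X[k]:
X[0] = -4
X[1] = -5.0000-1.7321i
X[2] = 2.0000+3.4641i
X[3] = 4
X[4] = 2.0000-3.4641i
X[5] = -5.0000+1.7321i

X = [-4, -5.0000-1.7321i, 2.0000+3.4641i, 4, 2.0000-3.4641i, -5.0000+1.7321i]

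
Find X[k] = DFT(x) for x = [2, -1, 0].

X[k] = Σ(n=0 to 2) x[n] · ω_3^(nk)
where ω_3 = e^(-2πi/3)

Computing each X[k]:
X[0] = 1
X[1] = 2.5000+0.8660i
X[2] = 2.5000-0.8660i

X = [1, 2.5000+0.8660i, 2.5000-0.8660i]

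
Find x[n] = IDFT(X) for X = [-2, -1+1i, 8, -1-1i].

x[n] = (1/4) Σ(k=0 to 3) X[k] · e^(2πikn/4)

Computing each x[n]:
x[0] = 1
x[1] = -3
x[2] = 2
x[3] = -2

x = [1, -3, 2, -2]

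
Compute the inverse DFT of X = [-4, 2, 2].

x[n] = (1/3) Σ(k=0 to 2) X[k] · e^(2πikn/3)

Computing each x[n]:
x[0] = 0
x[1] = -2
x[2] = -2

x = [0, -2, -2]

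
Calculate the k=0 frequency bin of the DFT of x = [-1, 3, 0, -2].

X[0] = Σ(n=0 to 3) x[n] · ω_4^0 = Σ x[n]
= (-1) + (3) + (0) + (-2)

X[0] = 0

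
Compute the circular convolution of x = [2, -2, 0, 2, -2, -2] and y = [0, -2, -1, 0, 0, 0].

(x ⊛ y)[n] = Σ(m=0 to 5) x[m] · y[(n-m) mod 6]

Computing each output sample:
(x ⊛ y)[0] = 6
(x ⊛ y)[1] = -2
(x ⊛ y)[2] = 2
(x ⊛ y)[3] = 2
(x ⊛ y)[4] = -4
(x ⊛ y)[5] = 2

x ⊛ y = [6, -2, 2, 2, -4, 2]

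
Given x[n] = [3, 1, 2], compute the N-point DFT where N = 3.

X[k] = Σ(n=0 to 2) x[n] · ω_3^(nk)
where ω_3 = e^(-2πi/3)

Computing each X[k]:
X[0] = 6
X[1] = 1.5000+0.8660i
X[2] = 1.5000-0.8660i

X = [6, 1.5000+0.8660i, 1.5000-0.8660i]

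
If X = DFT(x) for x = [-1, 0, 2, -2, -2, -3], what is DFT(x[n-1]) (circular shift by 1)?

Time shift by 1: X_shifted[k] = ω_6^(1k) · X[k]
Shifted x = [-3, -1, 0, 2, -2, -2]

DFT(x[n-1]) = [-6, -5.5000-2.5981i, 1.5000+0.8660i, -4, 1.5000-0.8660i, -5.5000+2.5981i]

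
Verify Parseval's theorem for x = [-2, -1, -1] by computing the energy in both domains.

Time domain:
Σ|x[n]|² = |-2|² + |-1|² + |-1|² = 6.0000

Frequency domain:
(1/3)Σ|X[k]|² = (1/3)(|-4|² + |-1|² + |-1|²) = (1/3)·18.0000 = 6.0000

Both sides agree, confirming Parseval's theorem.

Σ|x[n]|² = (1/N)Σ|X[k]|² = 6.0000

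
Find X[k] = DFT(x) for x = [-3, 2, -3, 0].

X[k] = Σ(n=0 to 3) x[n] · ω_4^(nk)
where ω_4 = e^(-2πi/4)

Computing each X[k]:
X[0] = -4
X[1] = -2i
X[2] = -8
X[3] = 2i

X = [-4, -2i, -8, 2i]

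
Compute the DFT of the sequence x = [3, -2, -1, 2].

X[k] = Σ(n=0 to 3) x[n] · ω_4^(nk)
where ω_4 = e^(-2πi/4)

Computing each X[k]:
X[0] = 2
X[1] = 4+4i
X[2] = 2
X[3] = 4-4i

X = [2, 4+4i, 2, 4-4i]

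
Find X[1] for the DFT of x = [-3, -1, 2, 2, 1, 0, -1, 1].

X[1] = Σ(n=0 to 7) x[n] · ω_8^(1n) where ω_8 = e^(-2πi/8)
= (-3)·ω_8^0 + (-1)·ω_8^1 + (2)·ω_8^2 + (2)·ω_8^3 + (1)·ω_8^4 + (0)·ω_8^5 + (-1)·ω_8^6 + (1)·ω_8^7

X[1] = -5.4142-3.0000i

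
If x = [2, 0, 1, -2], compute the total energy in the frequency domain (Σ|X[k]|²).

Parseval: Σ|x[n]|² = (1/N)Σ|X[k]|², so Σ|X[k]|² = N·Σ|x[n]|² = 4·9.0000

Σ|X[k]|² = N·Σ|x[n]|² = 4·9.0000 = 36.0000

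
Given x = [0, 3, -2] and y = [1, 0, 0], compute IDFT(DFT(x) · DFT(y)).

(x ⊛ y)[n] = Σ(m=0 to 2) x[m] · y[(n-m) mod 3]

Computing each output sample:
(x ⊛ y)[0] = 0
(x ⊛ y)[1] = 3
(x ⊛ y)[2] = -2

x ⊛ y = [0, 3, -2]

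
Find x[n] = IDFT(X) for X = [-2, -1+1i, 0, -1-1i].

x[n] = (1/4) Σ(k=0 to 3) X[k] · e^(2πikn/4)

Computing each x[n]:
x[0] = -1
x[1] = -1
x[2] = 0
x[3] = 0

x = [-1, -1, 0, 0]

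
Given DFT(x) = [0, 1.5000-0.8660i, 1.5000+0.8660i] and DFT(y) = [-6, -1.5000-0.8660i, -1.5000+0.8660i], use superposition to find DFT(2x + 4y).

By linearity: DFT(2x + 4y) = 2·DFT(x) + 4·DFT(y)
= 2·[0, 1.5000-0.8660i, 1.5000+0.8660i] + 4·[-6, -1.5000-0.8660i, -1.5000+0.8660i]

Computing element-wise:
Z[0] = 2·(0) + 4·(-6) = -24
Z[1] = 2·(1.5000-0.8660i) + 4·(-1.5000-0.8660i) = -3.0000-5.1960i
Z[2] = 2·(1.5000+0.8660i) + 4·(-1.5000+0.8660i) = -3.0000+5.1960i

DFT(2x + 4y) = 2·X + 4·Y = [-24, -3.0000-5.1960i, -3.0000+5.1960i]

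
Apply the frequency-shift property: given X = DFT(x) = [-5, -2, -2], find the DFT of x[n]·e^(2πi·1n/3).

Modulation property: DFT(ω_3^(-1n)·x[n]) = X[(k-1) mod 3], so circularly shift X by 1 positions.

X[k-1] = [-2, -5, -2]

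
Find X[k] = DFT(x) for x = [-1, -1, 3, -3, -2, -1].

X[k] = Σ(n=0 to 5) x[n] · ω_6^(nk)
where ω_6 = e^(-2πi/6)

Computing each X[k]:
X[0] = -5
X[1] = 0.5000-4.3301i
X[2] = -3.5000+4.3301i
X[3] = 5
X[4] = -3.5000-4.3301i
X[5] = 0.5000+4.3301i

X = [-5, 0.5000-4.3301i, -3.5000+4.3301i, 5, -3.5000-4.3301i, 0.5000+4.3301i]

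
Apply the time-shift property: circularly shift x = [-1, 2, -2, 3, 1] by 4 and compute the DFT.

Time shift by 4: X_shifted[k] = ω_5^(4k) · X[k]
Shifted x = [2, -2, 3, 1, -1]

DFT(x[n-4]) = [3, -2.1631-0.2245i, 5.6631+2.4899i, 5.6631-2.4899i, -2.1631+0.2245i]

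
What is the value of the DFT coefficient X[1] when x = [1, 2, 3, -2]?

X[1] = Σ(n=0 to 3) x[n] · ω_4^(1n) where ω_4 = e^(-2πi/4)
= (1)·ω_4^0 + (2)·ω_4^1 + (3)·ω_4^2 + (-2)·ω_4^3

X[1] = -2-4i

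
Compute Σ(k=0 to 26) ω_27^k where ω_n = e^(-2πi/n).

Sum of all nth roots of unity equals 0 for n > 1 (geometric series with r ≠ 1).

0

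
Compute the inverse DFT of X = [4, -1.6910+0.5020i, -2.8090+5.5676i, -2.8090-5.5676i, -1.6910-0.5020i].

x[n] = (1/5) Σ(k=0 to 4) X[k] · e^(2πikn/5)

Computing each x[n]:
x[0] = -1
x[1] = 0
x[2] = 3
x[3] = -1
x[4] = 3

x = [-1, 0, 3, -1, 3]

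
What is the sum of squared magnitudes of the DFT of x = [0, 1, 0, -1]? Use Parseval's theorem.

Parseval: Σ|x[n]|² = (1/N)Σ|X[k]|², so Σ|X[k]|² = N·Σ|x[n]|² = 4·2.0000

Σ|X[k]|² = N·Σ|x[n]|² = 4·2.0000 = 8.0000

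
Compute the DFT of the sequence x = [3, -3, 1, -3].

X[k] = Σ(n=0 to 3) x[n] · ω_4^(nk)
where ω_4 = e^(-2πi/4)

Computing each X[k]:
X[0] = -2
X[1] = 2
X[2] = 10
X[3] = 2

X = [-2, 2, 10, 2]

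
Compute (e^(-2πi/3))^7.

Since ω_3^3 = 1, powers reduce modulo 3.
7 mod 3 = 1
So ω_3^7 = ω_3^1 = e^(-2πi·1/3)

ω_3^7 = ω_3^1 = -0.5000-0.8660i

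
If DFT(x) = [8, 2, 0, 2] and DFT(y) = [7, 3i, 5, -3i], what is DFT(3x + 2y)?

By linearity: DFT(3x + 2y) = 3·DFT(x) + 2·DFT(y)
= 3·[8, 2, 0, 2] + 2·[7, 3i, 5, -3i]

Computing element-wise:
Z[0] = 3·(8) + 2·(7) = 38
Z[1] = 3·(2) + 2·(3i) = 6+6i
Z[2] = 3·(0) + 2·(5) = 10
Z[3] = 3·(2) + 2·(-3i) = 6-6i

DFT(3x + 2y) = 3·X + 2·Y = [38, 6+6i, 10, 6-6i]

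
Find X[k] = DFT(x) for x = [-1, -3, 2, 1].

X[k] = Σ(n=0 to 3) x[n] · ω_4^(nk)
where ω_4 = e^(-2πi/4)

Computing each X[k]:
X[0] = -1
X[1] = -3+4i
X[2] = 3
X[3] = -3-4i

X = [-1, -3+4i, 3, -3-4i]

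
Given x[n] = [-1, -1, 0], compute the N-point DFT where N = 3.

X[k] = Σ(n=0 to 2) x[n] · ω_3^(nk)
where ω_3 = e^(-2πi/3)

Computing each X[k]:
X[0] = -2
X[1] = -0.5000+0.8660i
X[2] = -0.5000-0.8660i

X = [-2, -0.5000+0.8660i, -0.5000-0.8660i]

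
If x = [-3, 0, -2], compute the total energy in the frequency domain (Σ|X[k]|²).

Parseval: Σ|x[n]|² = (1/N)Σ|X[k]|², so Σ|X[k]|² = N·Σ|x[n]|² = 3·13.0000

Σ|X[k]|² = N·Σ|x[n]|² = 3·13.0000 = 39.0000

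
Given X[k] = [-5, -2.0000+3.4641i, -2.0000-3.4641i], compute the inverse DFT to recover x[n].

x[n] = (1/3) Σ(k=0 to 2) X[k] · e^(2πikn/3)

Computing each x[n]:
x[0] = -3
x[1] = -3
x[2] = 1

x = [-3, -3, 1]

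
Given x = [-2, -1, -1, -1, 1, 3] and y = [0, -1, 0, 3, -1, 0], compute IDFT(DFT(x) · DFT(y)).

(x ⊛ y)[n] = Σ(m=0 to 5) x[m] · y[(n-m) mod 6]

Computing each output sample:
(x ⊛ y)[0] = -5
(x ⊛ y)[1] = 6
(x ⊛ y)[2] = 9
(x ⊛ y)[3] = -8
(x ⊛ y)[4] = 0
(x ⊛ y)[5] = -3

x ⊛ y = [-5, 6, 9, -8, 0, -3]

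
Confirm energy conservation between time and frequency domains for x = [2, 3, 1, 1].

Time domain:
Σ|x[n]|² = |2|² + |3|² + |1|² + |1|² = 15.0000

Frequency domain:
(1/4)Σ|X[k]|² = (1/4)(|7|² + |1-2i|² + |-1|² + |1+2i|²) = (1/4)·60.0000 = 15.0000

Both sides agree, confirming Parseval's theorem.

Σ|x[n]|² = (1/N)Σ|X[k]|² = 15.0000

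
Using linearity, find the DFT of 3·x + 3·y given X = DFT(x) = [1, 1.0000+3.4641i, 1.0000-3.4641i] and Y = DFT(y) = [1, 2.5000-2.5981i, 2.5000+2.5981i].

By linearity: DFT(3x + 3y) = 3·DFT(x) + 3·DFT(y)
= 3·[1, 1.0000+3.4641i, 1.0000-3.4641i] + 3·[1, 2.5000-2.5981i, 2.5000+2.5981i]

Computing element-wise:
Z[0] = 3·(1) + 3·(1) = 6
Z[1] = 3·(1.0000+3.4641i) + 3·(2.5000-2.5981i) = 10.5000+2.5980i
Z[2] = 3·(1.0000-3.4641i) + 3·(2.5000+2.5981i) = 10.5000-2.5980i

DFT(3x + 3y) = 3·X + 3·Y = [6, 10.5000+2.5980i, 10.5000-2.5980i]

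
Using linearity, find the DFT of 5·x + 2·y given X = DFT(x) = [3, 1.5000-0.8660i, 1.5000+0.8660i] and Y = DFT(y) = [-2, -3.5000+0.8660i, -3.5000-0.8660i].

By linearity: DFT(5x + 2y) = 5·DFT(x) + 2·DFT(y)
= 5·[3, 1.5000-0.8660i, 1.5000+0.8660i] + 2·[-2, -3.5000+0.8660i, -3.5000-0.8660i]

Computing element-wise:
Z[0] = 5·(3) + 2·(-2) = 11
Z[1] = 5·(1.5000-0.8660i) + 2·(-3.5000+0.8660i) = 0.5000-2.5980i
Z[2] = 5·(1.5000+0.8660i) + 2·(-3.5000-0.8660i) = 0.5000+2.5980i

DFT(5x + 2y) = 5·X + 2·Y = [11, 0.5000-2.5980i, 0.5000+2.5980i]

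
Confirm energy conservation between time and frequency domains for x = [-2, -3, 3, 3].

Time domain:
Σ|x[n]|² = |-2|² + |-3|² + |3|² + |3|² = 31.0000

Frequency domain:
(1/4)Σ|X[k]|² = (1/4)(|1|² + |-5+6i|² + |1|² + |-5-6i|²) = (1/4)·124.0000 = 31.0000

Both sides agree, confirming Parseval's theorem.

Σ|x[n]|² = (1/N)Σ|X[k]|² = 31.0000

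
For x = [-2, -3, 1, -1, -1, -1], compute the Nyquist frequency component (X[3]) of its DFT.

X[3] = Σ(n=0 to 5) x[n] · ω_6^(3n) where ω_6 = e^(-2πi/6)
= (-2)·ω_6^0 + (-3)·ω_6^3 + (1)·ω_6^6 + (-1)·ω_6^9 + (-1)·ω_6^12 + (-1)·ω_6^15

X[3] = 3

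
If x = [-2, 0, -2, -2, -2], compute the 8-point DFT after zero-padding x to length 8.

Original 5-point DFT: [-8, 0.6180-1.9021i, -1.6180-1.1756i, -1.6180+1.1756i, 0.6180+1.9021i]
Zero-padded 8-point DFT provides frequency interpolation.

DFT_8([x, 0, ...]) = [-8, 1.4142+3.4142i, -2-2i, -1.4142-0.5858i, -4, -1.4142+0.5858i, -2+2i, 1.4142-3.4142i]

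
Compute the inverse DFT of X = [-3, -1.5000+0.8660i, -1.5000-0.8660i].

x[n] = (1/3) Σ(k=0 to 2) X[k] · e^(2πikn/3)

Computing each x[n]:
x[0] = -2
x[1] = -1
x[2] = 0

x = [-2, -1, 0]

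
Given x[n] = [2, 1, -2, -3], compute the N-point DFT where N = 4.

X[k] = Σ(n=0 to 3) x[n] · ω_4^(nk)
where ω_4 = e^(-2πi/4)

Computing each X[k]:
X[0] = -2
X[1] = 4-4i
X[2] = 2
X[3] = 4+4i

X = [-2, 4-4i, 2, 4+4i]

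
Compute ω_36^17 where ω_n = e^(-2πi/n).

ω_36^17 = e^(-2πi·17/36)
= cos(-2π·17/36) + i·sin(-2π·17/36)
= cos(-34π/36) + i·sin(-34π/36)

ω_36^17 = cos(-34π/36) + i·sin(-34π/36) = -0.9848-0.1736i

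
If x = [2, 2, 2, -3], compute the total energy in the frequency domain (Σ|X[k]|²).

Parseval: Σ|x[n]|² = (1/N)Σ|X[k]|², so Σ|X[k]|² = N·Σ|x[n]|² = 4·21.0000

Σ|X[k]|² = N·Σ|x[n]|² = 4·21.0000 = 84.0000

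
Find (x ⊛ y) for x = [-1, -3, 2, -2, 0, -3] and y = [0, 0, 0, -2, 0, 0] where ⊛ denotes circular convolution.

(x ⊛ y)[n] = Σ(m=0 to 5) x[m] · y[(n-m) mod 6]

Computing each output sample:
(x ⊛ y)[0] = 4
(x ⊛ y)[1] = 0
(x ⊛ y)[2] = 6
(x ⊛ y)[3] = 2
(x ⊛ y)[4] = 6
(x ⊛ y)[5] = -4

x ⊛ y = [4, 0, 6, 2, 6, -4]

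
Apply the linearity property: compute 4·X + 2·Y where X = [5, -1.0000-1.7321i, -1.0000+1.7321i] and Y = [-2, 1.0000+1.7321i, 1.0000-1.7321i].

By linearity: DFT(4x + 2y) = 4·DFT(x) + 2·DFT(y)
= 4·[5, -1.0000-1.7321i, -1.0000+1.7321i] + 2·[-2, 1.0000+1.7321i, 1.0000-1.7321i]

Computing element-wise:
Z[0] = 4·(5) + 2·(-2) = 16
Z[1] = 4·(-1.0000-1.7321i) + 2·(1.0000+1.7321i) = -2.0000-3.4642i
Z[2] = 4·(-1.0000+1.7321i) + 2·(1.0000-1.7321i) = -2.0000+3.4642i

DFT(4x + 2y) = 4·X + 2·Y = [16, -2.0000-3.4642i, -2.0000+3.4642i]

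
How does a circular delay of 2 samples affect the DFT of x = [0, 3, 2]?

Time shift by 2: X_shifted[k] = ω_3^(2k) · X[k]
Shifted x = [3, 2, 0]

DFT(x[n-2]) = [5, 2.0000-1.7321i, 2.0000+1.7321i]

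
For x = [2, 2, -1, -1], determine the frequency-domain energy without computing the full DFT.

Parseval: Σ|x[n]|² = (1/N)Σ|X[k]|², so Σ|X[k]|² = N·Σ|x[n]|² = 4·10.0000

Σ|X[k]|² = N·Σ|x[n]|² = 4·10.0000 = 40.0000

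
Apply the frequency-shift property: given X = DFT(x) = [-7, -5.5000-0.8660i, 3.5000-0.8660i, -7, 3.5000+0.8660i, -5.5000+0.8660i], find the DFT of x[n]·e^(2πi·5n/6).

Modulation property: DFT(ω_6^(-5n)·x[n]) = X[(k-5) mod 6], so circularly shift X by 5 positions.

X[k-5] = [-5.5000-0.8660i, 3.5000-0.8660i, -7, 3.5000+0.8660i, -5.5000+0.8660i, -7]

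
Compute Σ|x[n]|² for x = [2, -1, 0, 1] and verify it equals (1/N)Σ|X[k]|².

Time domain:
Σ|x[n]|² = |2|² + |-1|² + |0|² + |1|² = 6.0000

Frequency domain:
(1/4)Σ|X[k]|² = (1/4)(|2|² + |2+2i|² + |2|² + |2-2i|²) = (1/4)·24.0000 = 6.0000

Both sides agree, confirming Parseval's theorem.

Σ|x[n]|² = (1/N)Σ|X[k]|² = 6.0000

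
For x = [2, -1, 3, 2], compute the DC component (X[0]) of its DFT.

X[0] = Σ(n=0 to 3) x[n] · ω_4^0 = Σ x[n]
= (2) + (-1) + (3) + (2)

X[0] = 6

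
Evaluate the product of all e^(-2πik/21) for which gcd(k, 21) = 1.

The primitive 21st roots of unity are ω_21^k for k coprime to 21: k ∈ {1, 2, 4, 5, 8, 10, 11, 13, 16, 17, 19, 20}
Their product equals the constant term of the cyclotomic polynomial Φ_21(x) up to sign.
For n ≥ 3, the product of all primitive nth roots of unity is 1. (For n=1 it is 1; for n=2 it is -1.)

1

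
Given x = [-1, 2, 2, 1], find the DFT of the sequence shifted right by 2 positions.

Time shift by 2: X_shifted[k] = ω_4^(2k) · X[k]
Shifted x = [2, 1, -1, 2]

DFT(x[n-2]) = [4, 3+1i, -2, 3-1i]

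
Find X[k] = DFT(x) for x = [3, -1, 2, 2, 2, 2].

X[k] = Σ(n=0 to 5) x[n] · ω_6^(nk)
where ω_6 = e^(-2πi/6)

Computing each X[k]:
X[0] = 10
X[1] = -0.5000+2.5981i
X[2] = 2.5000+2.5981i
X[3] = 4
X[4] = 2.5000-2.5981i
X[5] = -0.5000-2.5981i

X = [10, -0.5000+2.5981i, 2.5000+2.5981i, 4, 2.5000-2.5981i, -0.5000-2.5981i]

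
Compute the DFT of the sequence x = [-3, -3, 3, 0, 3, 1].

X[k] = Σ(n=0 to 5) x[n] · ω_6^(nk)
where ω_6 = e^(-2πi/6)

Computing each X[k]:
X[0] = 1
X[1] = -7.0000+3.4641i
X[2] = -5.0000+3.4641i
X[3] = 5
X[4] = -5.0000-3.4641i
X[5] = -7.0000-3.4641i

X = [1, -7.0000+3.4641i, -5.0000+3.4641i, 5, -5.0000-3.4641i, -7.0000-3.4641i]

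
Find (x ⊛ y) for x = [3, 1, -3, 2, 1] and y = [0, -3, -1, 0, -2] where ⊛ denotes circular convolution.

(x ⊛ y)[n] = Σ(m=0 to 4) x[m] · y[(n-m) mod 5]

Computing each output sample:
(x ⊛ y)[0] = -7
(x ⊛ y)[1] = -4
(x ⊛ y)[2] = -10
(x ⊛ y)[3] = 6
(x ⊛ y)[4] = -9

x ⊛ y = [-7, -4, -10, 6, -9]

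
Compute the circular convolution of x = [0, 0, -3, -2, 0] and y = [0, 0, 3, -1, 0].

(x ⊛ y)[n] = Σ(m=0 to 4) x[m] · y[(n-m) mod 5]

Computing each output sample:
(x ⊛ y)[0] = -3
(x ⊛ y)[1] = 2
(x ⊛ y)[2] = 0
(x ⊛ y)[3] = 0
(x ⊛ y)[4] = -9

x ⊛ y = [-3, 2, 0, 0, -9]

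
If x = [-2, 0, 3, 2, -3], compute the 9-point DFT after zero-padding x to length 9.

Original 5-point DFT: [0, -6.9721-3.4410i, 1.9721-0.8123i, 1.9721+0.8123i, -6.9721+3.4410i]
Zero-padded 9-point DFT provides frequency interpolation.

DFT_9([x, 0, ...]) = [0, 0.3400-3.6604i, -8.1172-1.2224i, 5.1962i, -1.2228-2.7581i, -1.2228+2.7581i, -5.1962i, -8.1172+1.2224i, 0.3400+3.6604i]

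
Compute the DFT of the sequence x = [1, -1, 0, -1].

X[k] = Σ(n=0 to 3) x[n] · ω_4^(nk)
where ω_4 = e^(-2πi/4)

Computing each X[k]:
X[0] = -1
X[1] = 1
X[2] = 3
X[3] = 1

X = [-1, 1, 3, 1]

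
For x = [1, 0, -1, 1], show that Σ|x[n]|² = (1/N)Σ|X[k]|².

Time domain:
Σ|x[n]|² = |1|² + |0|² + |-1|² + |1|² = 3.0000

Frequency domain:
(1/4)Σ|X[k]|² = (1/4)(|1|² + |2+1i|² + |-1|² + |2-1i|²) = (1/4)·12.0000 = 3.0000

Both sides agree, confirming Parseval's theorem.

Σ|x[n]|² = (1/N)Σ|X[k]|² = 3.0000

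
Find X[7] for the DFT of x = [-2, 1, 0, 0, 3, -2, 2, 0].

X[7] = Σ(n=0 to 7) x[n] · ω_8^(7n) where ω_8 = e^(-2πi/8)
= (-2)·ω_8^0 + (1)·ω_8^7 + (0)·ω_8^14 + (0)·ω_8^21 + (3)·ω_8^28 + (-2)·ω_8^35 + (2)·ω_8^42 + (0)·ω_8^49

X[7] = -2.8787+0.1213i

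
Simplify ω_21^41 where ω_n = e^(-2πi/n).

Since ω_21^21 = 1, powers reduce modulo 21.
41 mod 21 = 20
So ω_21^41 = ω_21^20 = e^(-2πi·20/21)

ω_21^41 = ω_21^20 = 0.9556+0.2948i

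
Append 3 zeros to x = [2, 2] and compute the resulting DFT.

Original 2-point DFT: [4, 0]
Zero-padded 5-point DFT provides frequency interpolation.

DFT_5([x, 0, ...]) = [4, 2.6180-1.9021i, 0.3820-1.1756i, 0.3820+1.1756i, 2.6180+1.9021i]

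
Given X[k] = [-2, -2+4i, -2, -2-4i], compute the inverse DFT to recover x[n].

x[n] = (1/4) Σ(k=0 to 3) X[k] · e^(2πikn/4)

Computing each x[n]:
x[0] = -2
x[1] = -2
x[2] = 0
x[3] = 2

x = [-2, -2, 0, 2]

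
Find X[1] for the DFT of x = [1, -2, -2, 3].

X[1] = Σ(n=0 to 3) x[n] · ω_4^(1n) where ω_4 = e^(-2πi/4)
= (1)·ω_4^0 + (-2)·ω_4^1 + (-2)·ω_4^2 + (3)·ω_4^3

X[1] = 3+5i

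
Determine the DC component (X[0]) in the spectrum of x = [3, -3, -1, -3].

X[0] = Σ(n=0 to 3) x[n] · ω_4^0 = Σ x[n]
= (3) + (-3) + (-1) + (-3)

X[0] = -4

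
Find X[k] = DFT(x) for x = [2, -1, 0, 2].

X[k] = Σ(n=0 to 3) x[n] · ω_4^(nk)
where ω_4 = e^(-2πi/4)

Computing each X[k]:
X[0] = 3
X[1] = 2+3i
X[2] = 1
X[3] = 2-3i

X = [3, 2+3i, 1, 2-3i]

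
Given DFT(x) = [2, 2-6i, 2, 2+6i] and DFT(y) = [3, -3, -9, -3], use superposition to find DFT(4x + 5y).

By linearity: DFT(4x + 5y) = 4·DFT(x) + 5·DFT(y)
= 4·[2, 2-6i, 2, 2+6i] + 5·[3, -3, -9, -3]

Computing element-wise:
Z[0] = 4·(2) + 5·(3) = 23
Z[1] = 4·(2-6i) + 5·(-3) = -7-24i
Z[2] = 4·(2) + 5·(-9) = -37
Z[3] = 4·(2+6i) + 5·(-3) = -7+24i

DFT(4x + 5y) = 4·X + 5·Y = [23, -7-24i, -37, -7+24i]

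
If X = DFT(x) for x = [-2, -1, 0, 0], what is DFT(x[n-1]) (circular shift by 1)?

Time shift by 1: X_shifted[k] = ω_4^(1k) · X[k]
Shifted x = [0, -2, -1, 0]

DFT(x[n-1]) = [-3, 1+2i, 1, 1-2i]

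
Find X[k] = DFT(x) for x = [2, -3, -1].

X[k] = Σ(n=0 to 2) x[n] · ω_3^(nk)
where ω_3 = e^(-2πi/3)

Computing each X[k]:
X[0] = -2
X[1] = 4.0000+1.7321i
X[2] = 4.0000-1.7321i

X = [-2, 4.0000+1.7321i, 4.0000-1.7321i]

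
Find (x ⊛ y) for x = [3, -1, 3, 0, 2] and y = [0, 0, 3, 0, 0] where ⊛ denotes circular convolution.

(x ⊛ y)[n] = Σ(m=0 to 4) x[m] · y[(n-m) mod 5]

Computing each output sample:
(x ⊛ y)[0] = 0
(x ⊛ y)[1] = 6
(x ⊛ y)[2] = 9
(x ⊛ y)[3] = -3
(x ⊛ y)[4] = 9

x ⊛ y = [0, 6, 9, -3, 9]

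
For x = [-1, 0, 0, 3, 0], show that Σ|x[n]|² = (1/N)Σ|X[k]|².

Time domain:
Σ|x[n]|² = |-1|² + |0|² + |0|² + |3|² + |0|² = 10.0000

Frequency domain:
(1/5)Σ|X[k]|² = (1/5)(|2|² + |-3.4271+1.7634i|² + |-0.0729-2.8532i|² + |-0.0729+2.8532i|² + |-3.4271-1.7634i|²) = (1/5)·50.0000 = 10.0000

Both sides agree, confirming Parseval's theorem.

Σ|x[n]|² = (1/N)Σ|X[k]|² = 10.0000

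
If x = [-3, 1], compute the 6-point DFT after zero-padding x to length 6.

Original 2-point DFT: [-2, -4]
Zero-padded 6-point DFT provides frequency interpolation.

DFT_6([x, 0, ...]) = [-2, -2.5000-0.8660i, -3.5000-0.8660i, -4, -3.5000+0.8660i, -2.5000+0.8660i]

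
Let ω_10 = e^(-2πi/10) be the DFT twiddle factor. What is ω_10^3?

ω_10^3 = e^(-2πi·3/10)
= cos(-2π·3/10) + i·sin(-2π·3/10)
= cos(-6π/10) + i·sin(-6π/10)

ω_10^3 = cos(-6π/10) + i·sin(-6π/10) = -0.3090-0.9511i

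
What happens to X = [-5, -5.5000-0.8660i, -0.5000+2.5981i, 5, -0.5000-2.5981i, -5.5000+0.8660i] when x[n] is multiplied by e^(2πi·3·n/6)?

Modulation property: DFT(ω_6^(-3n)·x[n]) = X[(k-3) mod 6], so circularly shift X by 3 positions.

X[k-3] = [5, -0.5000-2.5981i, -5.5000+0.8660i, -5, -5.5000-0.8660i, -0.5000+2.5981i]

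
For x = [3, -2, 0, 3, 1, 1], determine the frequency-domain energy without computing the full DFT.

Parseval: Σ|x[n]|² = (1/N)Σ|X[k]|², so Σ|X[k]|² = N·Σ|x[n]|² = 6·24.0000

Σ|X[k]|² = N·Σ|x[n]|² = 6·24.0000 = 144.0000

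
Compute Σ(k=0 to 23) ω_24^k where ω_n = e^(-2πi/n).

Sum of all nth roots of unity equals 0 for n > 1 (geometric series with r ≠ 1).

0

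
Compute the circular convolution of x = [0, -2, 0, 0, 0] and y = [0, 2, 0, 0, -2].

(x ⊛ y)[n] = Σ(m=0 to 4) x[m] · y[(n-m) mod 5]

Computing each output sample:
(x ⊛ y)[0] = 4
(x ⊛ y)[1] = 0
(x ⊛ y)[2] = -4
(x ⊛ y)[3] = 0
(x ⊛ y)[4] = 0

x ⊛ y = [4, 0, -4, 0, 0]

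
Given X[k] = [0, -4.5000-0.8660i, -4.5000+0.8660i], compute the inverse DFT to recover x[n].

x[n] = (1/3) Σ(k=0 to 2) X[k] · e^(2πikn/3)

Computing each x[n]:
x[0] = -3
x[1] = 2
x[2] = 1

x = [-3, 2, 1]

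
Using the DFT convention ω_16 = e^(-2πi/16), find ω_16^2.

ω_16^2 = e^(-2πi·2/16)
= cos(-2π·2/16) + i·sin(-2π·2/16)
= cos(-4π/16) + i·sin(-4π/16)

ω_16^2 = cos(-4π/16) + i·sin(-4π/16) = 0.7071-0.7071i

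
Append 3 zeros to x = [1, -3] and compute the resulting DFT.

Original 2-point DFT: [-2, 4]
Zero-padded 5-point DFT provides frequency interpolation.

DFT_5([x, 0, ...]) = [-2, 0.0729+2.8532i, 3.4271+1.7634i, 3.4271-1.7634i, 0.0729-2.8532i]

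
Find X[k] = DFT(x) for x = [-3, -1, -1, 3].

X[k] = Σ(n=0 to 3) x[n] · ω_4^(nk)
where ω_4 = e^(-2πi/4)

Computing each X[k]:
X[0] = -2
X[1] = -2+4i
X[2] = -6
X[3] = -2-4i

X = [-2, -2+4i, -6, -2-4i]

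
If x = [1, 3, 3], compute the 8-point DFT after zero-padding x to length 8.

Original 3-point DFT: [7, -2, -2]
Zero-padded 8-point DFT provides frequency interpolation.

DFT_8([x, 0, ...]) = [7, 3.1213-5.1213i, -2-3i, -1.1213+0.8787i, 1, -1.1213-0.8787i, -2+3i, 3.1213+5.1213i]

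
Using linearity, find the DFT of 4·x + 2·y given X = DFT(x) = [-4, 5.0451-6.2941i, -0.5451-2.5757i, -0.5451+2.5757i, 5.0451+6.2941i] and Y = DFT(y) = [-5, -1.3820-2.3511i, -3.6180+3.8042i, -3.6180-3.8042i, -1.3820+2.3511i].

By linearity: DFT(4x + 2y) = 4·DFT(x) + 2·DFT(y)
= 4·[-4, 5.0451-6.2941i, -0.5451-2.5757i, -0.5451+2.5757i, 5.0451+6.2941i] + 2·[-5, -1.3820-2.3511i, -3.6180+3.8042i, -3.6180-3.8042i, -1.3820+2.3511i]

Computing element-wise:
Z[0] = 4·(-4) + 2·(-5) = -26
Z[1] = 4·(5.0451-6.2941i) + 2·(-1.3820-2.3511i) = 17.4164-29.8786i
Z[2] = 4·(-0.5451-2.5757i) + 2·(-3.6180+3.8042i) = -9.4164-2.6944i
Z[3] = 4·(-0.5451+2.5757i) + 2·(-3.6180-3.8042i) = -9.4164+2.6944i
Z[4] = 4·(5.0451+6.2941i) + 2·(-1.3820+2.3511i) = 17.4164+29.8786i

DFT(4x + 2y) = 4·X + 2·Y = [-26, 17.4164-29.8786i, -9.4164-2.6944i, -9.4164+2.6944i, 17.4164+29.8786i]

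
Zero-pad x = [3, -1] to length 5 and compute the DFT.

Original 2-point DFT: [2, 4]
Zero-padded 5-point DFT provides frequency interpolation.

DFT_5([x, 0, ...]) = [2, 2.6910+0.9511i, 3.8090+0.5878i, 3.8090-0.5878i, 2.6910-0.9511i]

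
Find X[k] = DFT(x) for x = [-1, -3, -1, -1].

X[k] = Σ(n=0 to 3) x[n] · ω_4^(nk)
where ω_4 = e^(-2πi/4)

Computing each X[k]:
X[0] = -6
X[1] = 2i
X[2] = 2
X[3] = -2i

X = [-6, 2i, 2, -2i]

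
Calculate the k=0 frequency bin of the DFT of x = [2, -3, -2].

X[0] = Σ(n=0 to 2) x[n] · ω_3^0 = Σ x[n]
= (2) + (-3) + (-2)

X[0] = -3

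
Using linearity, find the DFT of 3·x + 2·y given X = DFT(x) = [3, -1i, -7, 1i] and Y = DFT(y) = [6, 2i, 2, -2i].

By linearity: DFT(3x + 2y) = 3·DFT(x) + 2·DFT(y)
= 3·[3, -1i, -7, 1i] + 2·[6, 2i, 2, -2i]

Computing element-wise:
Z[0] = 3·(3) + 2·(6) = 21
Z[1] = 3·(-1i) + 2·(2i) = 1i
Z[2] = 3·(-7) + 2·(2) = -17
Z[3] = 3·(1i) + 2·(-2i) = -1i

DFT(3x + 2y) = 3·X + 2·Y = [21, 1i, -17, -1i]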